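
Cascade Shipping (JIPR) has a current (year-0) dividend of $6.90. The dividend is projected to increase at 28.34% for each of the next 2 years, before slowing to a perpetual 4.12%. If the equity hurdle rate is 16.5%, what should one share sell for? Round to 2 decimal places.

$86.40

Two-stage DDM. Project D₁…D_2 at 0.2834, terminal growth 0.0412, discount at r = 0.165.
D_1 = 8.8555
D_2 = 11.3651
Terminal value at t=2: TV = D_3/(r−g) = 11.8333/(0.165−0.0412) = 95.5843
P₀ = 8.8555/(1+0.165)^1 + 11.3651/(1+0.165)^2 + 95.5843/(1+0.165)^2 = 86.4013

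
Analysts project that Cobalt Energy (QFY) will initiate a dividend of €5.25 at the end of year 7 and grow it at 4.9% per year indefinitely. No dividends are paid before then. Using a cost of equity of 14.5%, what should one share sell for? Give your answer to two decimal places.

Deferred-dividend DDM. At t=6 the remaining stream is a growing perpetuity with first payment D_7 = 5.25.
V_6 = D_7/(r−g) = 5.25/(0.145−0.049) = 54.6875
P₀ = V_6/(1+r)^6 = 54.6875/(1+0.145)^6 = 24.2692

€24.27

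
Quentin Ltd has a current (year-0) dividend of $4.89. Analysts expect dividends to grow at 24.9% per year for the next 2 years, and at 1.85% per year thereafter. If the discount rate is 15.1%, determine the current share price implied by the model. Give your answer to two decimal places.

Two-stage DDM. Project D₁…D_2 at 0.249, terminal growth 0.0185, discount at r = 0.151.
D_1 = 6.1076
D_2 = 7.6284
Terminal value at t=2: TV = D_3/(r−g) = 7.7695/(0.151−0.0185) = 58.6380
P₀ = 6.1076/(1+0.151)^1 + 7.6284/(1+0.151)^2 + 58.6380/(1+0.151)^2 = 55.3262

$55.33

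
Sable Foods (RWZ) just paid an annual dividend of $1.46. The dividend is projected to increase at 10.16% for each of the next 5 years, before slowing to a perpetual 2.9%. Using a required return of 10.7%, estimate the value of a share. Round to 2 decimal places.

Two-stage DDM. Project D₁…D_5 at 0.1016, terminal growth 0.029, discount at r = 0.107.
D_1 = 1.6083
D_2 = 1.7717
D_3 = 1.9518
D_4 = 2.1501
D_5 = 2.3685
Terminal value at t=5: TV = D_6/(r−g) = 2.4372/(0.107−0.029) = 31.2459
P₀ = 1.6083/(1+0.107)^1 + 1.7717/(1+0.107)^2 + 1.9518/(1+0.107)^3 + 2.1501/(1+0.107)^4 + 2.3685/(1+0.107)^5 + 31.2459/(1+0.107)^5 = 25.9894

$25.99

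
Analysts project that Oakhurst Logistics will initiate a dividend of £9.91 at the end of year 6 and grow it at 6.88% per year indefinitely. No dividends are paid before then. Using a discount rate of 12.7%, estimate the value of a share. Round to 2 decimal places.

£93.66

Deferred-dividend DDM. At t=5 the remaining stream is a growing perpetuity with first payment D_6 = 9.91.
V_5 = D_6/(r−g) = 9.91/(0.127−0.0688) = 170.2749
P₀ = V_5/(1+r)^5 = 170.2749/(1+0.127)^5 = 93.6550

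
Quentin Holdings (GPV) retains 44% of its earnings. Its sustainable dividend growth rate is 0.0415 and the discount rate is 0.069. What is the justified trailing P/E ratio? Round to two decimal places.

21.21

Payout ratio b = 1 − 0.44 = 0.56.
Justified trailing P/E = b(1+g)/(r−g) = 0.56×(1+0.0415)/(0.069−0.0415) = 21.2087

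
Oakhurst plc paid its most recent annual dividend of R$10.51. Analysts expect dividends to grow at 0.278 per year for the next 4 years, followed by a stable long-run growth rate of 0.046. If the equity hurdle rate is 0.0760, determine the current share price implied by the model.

R$795.10

Two-stage DDM. Project D₁…D_4 at 0.278, terminal growth 0.046, discount at r = 0.076.
D_1 = 13.4318
D_2 = 17.1658
D_3 = 21.9379
D_4 = 28.0367
Terminal value at t=4: TV = D_5/(r−g) = 29.3263/(0.076−0.046) = 977.5446
P₀ = 13.4318/(1+0.076)^1 + 17.1658/(1+0.076)^2 + 21.9379/(1+0.076)^3 + 28.0367/(1+0.076)^4 + 977.5446/(1+0.076)^4 = 795.1040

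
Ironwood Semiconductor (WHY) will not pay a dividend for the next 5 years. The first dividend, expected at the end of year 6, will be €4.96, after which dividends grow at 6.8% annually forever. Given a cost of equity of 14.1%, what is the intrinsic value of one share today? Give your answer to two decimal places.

Deferred-dividend DDM. At t=5 the remaining stream is a growing perpetuity with first payment D_6 = 4.96.
V_5 = D_6/(r−g) = 4.96/(0.141−0.068) = 67.9452
P₀ = V_5/(1+r)^5 = 67.9452/(1+0.141)^5 = 35.1342

€35.13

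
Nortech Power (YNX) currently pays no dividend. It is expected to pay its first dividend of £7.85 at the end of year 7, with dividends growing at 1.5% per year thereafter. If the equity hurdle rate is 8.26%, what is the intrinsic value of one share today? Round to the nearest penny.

Deferred-dividend DDM. At t=6 the remaining stream is a growing perpetuity with first payment D_7 = 7.85.
V_6 = D_7/(r−g) = 7.85/(0.0826−0.015) = 116.1243
P₀ = V_6/(1+r)^6 = 116.1243/(1+0.0826)^6 = 72.1298

£72.13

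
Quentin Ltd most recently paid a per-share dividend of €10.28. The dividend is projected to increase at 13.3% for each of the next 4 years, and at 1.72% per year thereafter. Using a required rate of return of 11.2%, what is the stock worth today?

€161.97

Two-stage DDM. Project D₁…D_4 at 0.133, terminal growth 0.0172, discount at r = 0.112.
D_1 = 11.6472
D_2 = 13.1963
D_3 = 14.9514
D_4 = 16.9400
Terminal value at t=4: TV = D_5/(r−g) = 17.2313/(0.112−0.0172) = 181.7652
P₀ = 11.6472/(1+0.112)^1 + 13.1963/(1+0.112)^2 + 14.9514/(1+0.112)^3 + 16.9400/(1+0.112)^4 + 181.7652/(1+0.112)^4 = 161.9737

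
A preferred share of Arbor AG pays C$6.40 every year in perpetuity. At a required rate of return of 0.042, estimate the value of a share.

C$152.38

Zero-growth DDM (perpetuity): P₀ = D/r = 6.40 / 0.042 = 152.3810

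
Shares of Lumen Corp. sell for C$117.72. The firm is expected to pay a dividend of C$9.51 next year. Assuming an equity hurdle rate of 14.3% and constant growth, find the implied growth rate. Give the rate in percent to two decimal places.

From P₀ = D₁/(r − g), the implied growth is g = r − D₁/P₀.
g = 0.143 − 9.51/117.72 = 0.143 − 0.08078 = 0.06222

6.22%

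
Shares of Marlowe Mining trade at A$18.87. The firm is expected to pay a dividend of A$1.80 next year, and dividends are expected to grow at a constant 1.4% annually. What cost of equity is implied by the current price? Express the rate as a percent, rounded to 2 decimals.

Rearranging the constant-growth DDM: r = D₁/P₀ + g.
r = 1.8000 / 18.87 + 0.014 = 0.09539 + 0.014 = 0.10939

10.94%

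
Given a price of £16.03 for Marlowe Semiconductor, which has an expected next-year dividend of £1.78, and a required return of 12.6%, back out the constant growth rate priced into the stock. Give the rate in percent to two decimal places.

1.50%

From P₀ = D₁/(r − g), the implied growth is g = r − D₁/P₀.
g = 0.126 − 1.78/16.03 = 0.126 − 0.11104 = 0.01496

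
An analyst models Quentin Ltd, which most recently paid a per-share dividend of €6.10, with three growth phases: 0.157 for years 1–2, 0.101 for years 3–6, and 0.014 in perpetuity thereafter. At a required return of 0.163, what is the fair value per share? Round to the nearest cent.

Three-stage DDM. Project D₁…D_6; terminal Gordon value at t=6 with g = 0.014; discount at r = 0.163.
D_1 = 7.0577
D_2 = 8.1658
D_3 = 8.9905
D_4 = 9.8985
D_5 = 10.8983
D_6 = 11.9990
TV_6 = 12.1670/(0.163−0.014) = 81.6578
P₀ = Σ Dₜ/(1+r)ᵗ + TV_6/(1+r)^6 = 66.2036

€66.20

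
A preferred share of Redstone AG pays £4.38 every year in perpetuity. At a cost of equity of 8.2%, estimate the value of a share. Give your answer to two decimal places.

Zero-growth DDM (perpetuity): P₀ = D/r = 4.38 / 0.082 = 53.4146

£53.41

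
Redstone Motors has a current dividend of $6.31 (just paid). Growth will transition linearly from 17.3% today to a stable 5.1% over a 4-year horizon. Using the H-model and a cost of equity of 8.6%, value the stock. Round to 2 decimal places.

$233.47

H-model: P₀ = D₀[(1+g_L) + H(g_S−g_L)]/(r−g_L), with H = 4/2 = 2.
P₀ = 6.31 × [(1+0.051) + 2×(0.173−0.051)] / (0.086−0.051)
   = 6.31 × 1.2950 / 0.035 = 233.4700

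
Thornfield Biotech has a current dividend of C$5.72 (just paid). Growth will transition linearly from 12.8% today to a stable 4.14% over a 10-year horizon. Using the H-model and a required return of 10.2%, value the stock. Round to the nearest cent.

C$139.17

H-model: P₀ = D₀[(1+g_L) + H(g_S−g_L)]/(r−g_L), with H = 10/2 = 5.
P₀ = 5.72 × [(1+0.0414) + 5×(0.128−0.0414)] / (0.102−0.0414)
   = 5.72 × 1.4744 / 0.0606 = 139.1678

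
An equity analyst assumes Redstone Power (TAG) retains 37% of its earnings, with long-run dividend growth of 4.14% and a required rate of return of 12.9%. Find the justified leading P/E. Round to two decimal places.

Payout ratio b = 1 − 0.37 = 0.63.
Justified leading P/E = b/(r−g) = 0.63/(0.129−0.0414) = 7.1918

7.19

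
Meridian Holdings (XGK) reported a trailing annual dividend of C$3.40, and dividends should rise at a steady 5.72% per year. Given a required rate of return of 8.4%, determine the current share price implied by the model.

Gordon growth model: P₀ = D₁/(r − g). D₁ = 3.40 × (1 + 0.0572) = 3.5945.
P₀ = 3.5945 / (0.084 − 0.0572) = 3.5945 / 0.0268 = 134.1224

C$134.12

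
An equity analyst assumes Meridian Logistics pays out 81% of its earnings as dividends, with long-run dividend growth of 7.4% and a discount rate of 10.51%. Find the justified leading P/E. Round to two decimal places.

26.05

Justified leading P/E = b/(r−g) = 0.81/(0.1051−0.074) = 26.0450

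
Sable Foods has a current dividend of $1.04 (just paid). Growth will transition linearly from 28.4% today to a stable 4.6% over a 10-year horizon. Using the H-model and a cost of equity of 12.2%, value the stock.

$30.60

H-model: P₀ = D₀[(1+g_L) + H(g_S−g_L)]/(r−g_L), with H = 10/2 = 5.
P₀ = 1.04 × [(1+0.046) + 5×(0.284−0.046)] / (0.122−0.046)
   = 1.04 × 2.2360 / 0.076 = 30.5979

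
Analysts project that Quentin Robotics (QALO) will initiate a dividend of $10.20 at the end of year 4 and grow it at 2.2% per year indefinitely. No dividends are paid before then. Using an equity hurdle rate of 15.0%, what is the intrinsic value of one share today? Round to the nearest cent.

Deferred-dividend DDM. At t=3 the remaining stream is a growing perpetuity with first payment D_4 = 10.20.
V_3 = D_4/(r−g) = 10.20/(0.15−0.022) = 79.6875
P₀ = V_3/(1+r)^3 = 79.6875/(1+0.15)^3 = 52.3958

$52.40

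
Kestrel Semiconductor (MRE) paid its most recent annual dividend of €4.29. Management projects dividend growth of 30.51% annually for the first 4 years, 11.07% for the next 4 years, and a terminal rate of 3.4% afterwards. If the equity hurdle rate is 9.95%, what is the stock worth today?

Three-stage DDM. Project D₁…D_8; terminal Gordon value at t=8 with g = 0.034; discount at r = 0.0995.
D_1 = 5.5989
D_2 = 7.3071
D_3 = 9.5365
D_4 = 12.4461
D_5 = 13.8239
D_6 = 15.3542
D_7 = 17.0539
D_8 = 18.9417
TV_8 = 19.5857/(0.0995−0.034) = 299.0190
P₀ = Σ Dₜ/(1+r)ᵗ + TV_8/(1+r)^8 = 201.7721

€201.77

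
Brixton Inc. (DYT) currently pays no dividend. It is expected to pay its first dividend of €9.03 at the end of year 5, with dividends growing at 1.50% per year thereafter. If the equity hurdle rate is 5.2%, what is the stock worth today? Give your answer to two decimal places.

€199.26

Deferred-dividend DDM. At t=4 the remaining stream is a growing perpetuity with first payment D_5 = 9.03.
V_4 = D_5/(r−g) = 9.03/(0.052−0.015) = 244.0541
P₀ = V_4/(1+r)^4 = 244.0541/(1+0.052)^4 = 199.2613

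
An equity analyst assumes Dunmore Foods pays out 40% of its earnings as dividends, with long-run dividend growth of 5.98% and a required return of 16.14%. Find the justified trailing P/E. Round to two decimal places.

4.17

Justified trailing P/E = b(1+g)/(r−g) = 0.40×(1+0.0598)/(0.1614−0.0598) = 4.1724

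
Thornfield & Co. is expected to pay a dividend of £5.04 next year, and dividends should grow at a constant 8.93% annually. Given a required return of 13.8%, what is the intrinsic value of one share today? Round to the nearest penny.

£103.49

Gordon growth model: P₀ = D₁/(r − g), with D₁ = 5.04 given directly.
P₀ = 5.0400 / (0.138 − 0.0893) = 5.0400 / 0.0487 = 103.4908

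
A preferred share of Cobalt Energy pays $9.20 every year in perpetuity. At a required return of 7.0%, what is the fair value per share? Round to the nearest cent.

$131.43

Zero-growth DDM (perpetuity): P₀ = D/r = 9.20 / 0.07 = 131.4286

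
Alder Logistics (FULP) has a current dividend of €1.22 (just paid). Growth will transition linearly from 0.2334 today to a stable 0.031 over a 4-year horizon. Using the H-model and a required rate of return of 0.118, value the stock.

€20.13

H-model: P₀ = D₀[(1+g_L) + H(g_S−g_L)]/(r−g_L), with H = 4/2 = 2.
P₀ = 1.22 × [(1+0.031) + 2×(0.2334−0.031)] / (0.118−0.031)
   = 1.22 × 1.4358 / 0.087 = 20.1342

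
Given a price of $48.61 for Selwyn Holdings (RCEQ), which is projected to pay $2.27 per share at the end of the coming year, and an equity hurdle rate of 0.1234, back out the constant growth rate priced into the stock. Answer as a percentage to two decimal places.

7.67%

From P₀ = D₁/(r − g), the implied growth is g = r − D₁/P₀.
g = 0.1234 − 2.27/48.61 = 0.1234 − 0.04670 = 0.07670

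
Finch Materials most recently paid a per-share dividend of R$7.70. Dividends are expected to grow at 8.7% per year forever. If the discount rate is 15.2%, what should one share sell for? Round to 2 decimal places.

Gordon growth model: P₀ = D₁/(r − g). D₁ = 7.70 × (1 + 0.087) = 8.3699.
P₀ = 8.3699 / (0.152 − 0.087) = 8.3699 / 0.065 = 128.7677

R$128.77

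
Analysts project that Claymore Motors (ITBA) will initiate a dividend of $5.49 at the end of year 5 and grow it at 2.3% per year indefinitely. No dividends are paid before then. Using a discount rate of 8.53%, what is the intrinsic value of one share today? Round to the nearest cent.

$63.52

Deferred-dividend DDM. At t=4 the remaining stream is a growing perpetuity with first payment D_5 = 5.49.
V_4 = D_5/(r−g) = 5.49/(0.0853−0.023) = 88.1220
P₀ = V_4/(1+r)^4 = 88.1220/(1+0.0853)^4 = 63.5163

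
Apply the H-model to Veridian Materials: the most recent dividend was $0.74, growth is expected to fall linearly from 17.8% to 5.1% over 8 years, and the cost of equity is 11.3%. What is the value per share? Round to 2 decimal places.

$18.61

H-model: P₀ = D₀[(1+g_L) + H(g_S−g_L)]/(r−g_L), with H = 8/2 = 4.
P₀ = 0.74 × [(1+0.051) + 4×(0.178−0.051)] / (0.113−0.051)
   = 0.74 × 1.5590 / 0.062 = 18.6074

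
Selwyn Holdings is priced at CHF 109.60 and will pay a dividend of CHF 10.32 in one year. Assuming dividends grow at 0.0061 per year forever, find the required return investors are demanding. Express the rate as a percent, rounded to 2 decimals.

10.03%

Rearranging the constant-growth DDM: r = D₁/P₀ + g.
r = 10.3200 / 109.60 + 0.0061 = 0.09416 + 0.0061 = 0.10026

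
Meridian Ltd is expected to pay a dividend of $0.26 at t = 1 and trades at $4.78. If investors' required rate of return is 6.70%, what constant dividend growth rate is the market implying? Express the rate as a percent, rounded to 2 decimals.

1.26%

From P₀ = D₁/(r − g), the implied growth is g = r − D₁/P₀.
g = 0.067 − 0.26/4.78 = 0.067 − 0.05439 = 0.01261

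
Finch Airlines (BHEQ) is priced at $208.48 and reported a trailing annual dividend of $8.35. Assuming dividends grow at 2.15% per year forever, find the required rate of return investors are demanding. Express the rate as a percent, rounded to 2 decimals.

Rearranging the constant-growth DDM: r = D₁/P₀ + g.
D₁ = 8.35 × (1 + 0.0215) = 8.5295.
r = 8.5295 / 208.48 + 0.0215 = 0.04091 + 0.0215 = 0.06241

6.24%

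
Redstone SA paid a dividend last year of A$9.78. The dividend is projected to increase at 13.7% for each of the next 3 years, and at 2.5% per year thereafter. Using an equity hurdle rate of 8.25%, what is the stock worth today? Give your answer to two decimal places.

A$234.41

Two-stage DDM. Project D₁…D_3 at 0.137, terminal growth 0.025, discount at r = 0.0825.
D_1 = 11.1199
D_2 = 12.6433
D_3 = 14.3754
Terminal value at t=3: TV = D_4/(r−g) = 14.7348/(0.0825−0.025) = 256.2573
P₀ = 11.1199/(1+0.0825)^1 + 12.6433/(1+0.0825)^2 + 14.3754/(1+0.0825)^3 + 256.2573/(1+0.0825)^3 = 234.4139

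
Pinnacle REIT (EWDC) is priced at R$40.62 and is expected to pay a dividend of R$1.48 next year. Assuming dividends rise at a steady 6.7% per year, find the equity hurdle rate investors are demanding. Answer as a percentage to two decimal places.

10.34%

Rearranging the constant-growth DDM: r = D₁/P₀ + g.
r = 1.4800 / 40.62 + 0.067 = 0.03644 + 0.067 = 0.10344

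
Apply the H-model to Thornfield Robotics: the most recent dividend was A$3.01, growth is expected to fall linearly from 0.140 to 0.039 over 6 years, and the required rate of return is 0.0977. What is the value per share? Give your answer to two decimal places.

A$68.81

H-model: P₀ = D₀[(1+g_L) + H(g_S−g_L)]/(r−g_L), with H = 6/2 = 3.
P₀ = 3.01 × [(1+0.039) + 3×(0.14−0.039)] / (0.0977−0.039)
   = 3.01 × 1.3420 / 0.0587 = 68.8147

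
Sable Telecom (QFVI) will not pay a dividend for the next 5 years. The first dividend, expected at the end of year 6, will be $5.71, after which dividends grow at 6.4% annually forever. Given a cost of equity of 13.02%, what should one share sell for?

Deferred-dividend DDM. At t=5 the remaining stream is a growing perpetuity with first payment D_6 = 5.71.
V_5 = D_6/(r−g) = 5.71/(0.1302−0.064) = 86.2538
P₀ = V_5/(1+r)^5 = 86.2538/(1+0.1302)^5 = 46.7737

$46.77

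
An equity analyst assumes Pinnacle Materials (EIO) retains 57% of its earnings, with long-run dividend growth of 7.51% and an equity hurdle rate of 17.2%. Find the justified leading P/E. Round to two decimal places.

4.44

Payout ratio b = 1 − 0.57 = 0.43.
Justified leading P/E = b/(r−g) = 0.43/(0.172−0.0751) = 4.4376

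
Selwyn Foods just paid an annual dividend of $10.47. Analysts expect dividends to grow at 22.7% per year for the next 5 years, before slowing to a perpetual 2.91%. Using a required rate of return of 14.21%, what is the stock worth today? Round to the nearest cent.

Two-stage DDM. Project D₁…D_5 at 0.227, terminal growth 0.0291, discount at r = 0.1421.
D_1 = 12.8467
D_2 = 15.7629
D_3 = 19.3411
D_4 = 23.7315
D_5 = 29.1185
Terminal value at t=5: TV = D_6/(r−g) = 29.9659/(0.1421−0.0291) = 265.1848
P₀ = 12.8467/(1+0.1421)^1 + 15.7629/(1+0.1421)^2 + 19.3411/(1+0.1421)^3 + 23.7315/(1+0.1421)^4 + 29.1185/(1+0.1421)^5 + 265.1848/(1+0.1421)^5 = 201.7153

$201.72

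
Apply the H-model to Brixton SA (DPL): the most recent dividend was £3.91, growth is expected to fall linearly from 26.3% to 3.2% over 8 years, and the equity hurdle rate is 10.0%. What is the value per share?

H-model: P₀ = D₀[(1+g_L) + H(g_S−g_L)]/(r−g_L), with H = 8/2 = 4.
P₀ = 3.91 × [(1+0.032) + 4×(0.263−0.032)] / (0.1−0.032)
   = 3.91 × 1.9560 / 0.068 = 112.4700

£112.47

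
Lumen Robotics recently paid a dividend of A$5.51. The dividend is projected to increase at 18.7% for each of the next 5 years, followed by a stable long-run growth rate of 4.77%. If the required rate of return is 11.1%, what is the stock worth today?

A$160.71

Two-stage DDM. Project D₁…D_5 at 0.187, terminal growth 0.0477, discount at r = 0.111.
D_1 = 6.5404
D_2 = 7.7634
D_3 = 9.2152
D_4 = 10.9384
D_5 = 12.9839
Terminal value at t=5: TV = D_6/(r−g) = 13.6032/(0.111−0.0477) = 214.9010
P₀ = 6.5404/(1+0.111)^1 + 7.7634/(1+0.111)^2 + 9.2152/(1+0.111)^3 + 10.9384/(1+0.111)^4 + 12.9839/(1+0.111)^5 + 214.9010/(1+0.111)^5 = 160.7071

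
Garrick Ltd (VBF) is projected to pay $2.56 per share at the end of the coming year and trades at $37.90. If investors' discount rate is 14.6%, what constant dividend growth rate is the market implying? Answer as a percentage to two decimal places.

From P₀ = D₁/(r − g), the implied growth is g = r − D₁/P₀.
g = 0.146 − 2.56/37.90 = 0.146 − 0.06755 = 0.07845

7.85%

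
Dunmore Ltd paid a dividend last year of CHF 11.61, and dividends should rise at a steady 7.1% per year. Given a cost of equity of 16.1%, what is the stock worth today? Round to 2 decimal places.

CHF 138.16

Gordon growth model: P₀ = D₁/(r − g). D₁ = 11.61 × (1 + 0.071) = 12.4343.
P₀ = 12.4343 / (0.161 − 0.071) = 12.4343 / 0.09 = 138.1590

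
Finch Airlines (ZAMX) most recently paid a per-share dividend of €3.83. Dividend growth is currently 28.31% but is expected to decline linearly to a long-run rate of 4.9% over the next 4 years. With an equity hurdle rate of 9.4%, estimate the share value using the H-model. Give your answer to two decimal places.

€129.13

H-model: P₀ = D₀[(1+g_L) + H(g_S−g_L)]/(r−g_L), with H = 4/2 = 2.
P₀ = 3.83 × [(1+0.049) + 2×(0.2831−0.049)] / (0.094−0.049)
   = 3.83 × 1.5172 / 0.045 = 129.1306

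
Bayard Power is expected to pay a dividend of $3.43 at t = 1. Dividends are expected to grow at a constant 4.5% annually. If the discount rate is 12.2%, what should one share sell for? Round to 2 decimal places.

$44.55

Gordon growth model: P₀ = D₁/(r − g), with D₁ = 3.43 given directly.
P₀ = 3.4300 / (0.122 − 0.045) = 3.4300 / 0.077 = 44.5455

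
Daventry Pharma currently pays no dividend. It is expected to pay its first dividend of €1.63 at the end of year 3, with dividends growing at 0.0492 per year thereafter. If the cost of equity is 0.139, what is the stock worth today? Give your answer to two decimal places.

Deferred-dividend DDM. At t=2 the remaining stream is a growing perpetuity with first payment D_3 = 1.63.
V_2 = D_3/(r−g) = 1.63/(0.139−0.0492) = 18.1514
P₀ = V_2/(1+r)^2 = 18.1514/(1+0.139)^2 = 13.9915

€13.99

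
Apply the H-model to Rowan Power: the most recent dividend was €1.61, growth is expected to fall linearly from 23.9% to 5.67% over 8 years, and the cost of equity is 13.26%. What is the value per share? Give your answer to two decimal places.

H-model: P₀ = D₀[(1+g_L) + H(g_S−g_L)]/(r−g_L), with H = 8/2 = 4.
P₀ = 1.61 × [(1+0.0567) + 4×(0.239−0.0567)] / (0.1326−0.0567)
   = 1.61 × 1.7859 / 0.0759 = 37.8827

€37.88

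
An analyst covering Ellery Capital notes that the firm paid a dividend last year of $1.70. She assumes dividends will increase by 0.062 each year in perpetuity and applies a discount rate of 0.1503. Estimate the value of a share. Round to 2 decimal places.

$20.45

Gordon growth model: P₀ = D₁/(r − g). D₁ = 1.70 × (1 + 0.062) = 1.8054.
P₀ = 1.8054 / (0.1503 − 0.062) = 1.8054 / 0.0883 = 20.4462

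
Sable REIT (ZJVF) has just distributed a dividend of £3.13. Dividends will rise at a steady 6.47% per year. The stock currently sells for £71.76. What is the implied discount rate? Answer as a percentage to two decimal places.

Rearranging the constant-growth DDM: r = D₁/P₀ + g.
D₁ = 3.13 × (1 + 0.0647) = 3.3325.
r = 3.3325 / 71.76 + 0.0647 = 0.04644 + 0.0647 = 0.11114

11.11%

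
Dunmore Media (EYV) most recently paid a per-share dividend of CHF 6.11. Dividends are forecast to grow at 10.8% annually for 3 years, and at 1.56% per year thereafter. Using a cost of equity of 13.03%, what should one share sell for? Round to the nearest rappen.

Two-stage DDM. Project D₁…D_3 at 0.108, terminal growth 0.0156, discount at r = 0.1303.
D_1 = 6.7699
D_2 = 7.5010
D_3 = 8.3111
Terminal value at t=3: TV = D_4/(r−g) = 8.4408/(0.1303−0.0156) = 73.5902
P₀ = 6.7699/(1+0.1303)^1 + 7.5010/(1+0.1303)^2 + 8.3111/(1+0.1303)^3 + 73.5902/(1+0.1303)^3 = 68.5773

CHF 68.58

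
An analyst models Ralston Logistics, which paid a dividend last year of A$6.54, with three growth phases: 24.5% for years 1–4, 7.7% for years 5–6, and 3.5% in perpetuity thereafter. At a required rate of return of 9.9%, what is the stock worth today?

Three-stage DDM. Project D₁…D_6; terminal Gordon value at t=6 with g = 0.035; discount at r = 0.099.
D_1 = 8.1423
D_2 = 10.1372
D_3 = 12.6208
D_4 = 15.7129
D_5 = 16.9227
D_6 = 18.2258
TV_6 = 18.8637/(0.099−0.035) = 294.7453
P₀ = Σ Dₜ/(1+r)ᵗ + TV_6/(1+r)^6 = 224.2675

A$224.27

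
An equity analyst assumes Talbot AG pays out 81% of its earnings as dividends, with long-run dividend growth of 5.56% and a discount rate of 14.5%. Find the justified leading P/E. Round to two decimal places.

Justified leading P/E = b/(r−g) = 0.81/(0.145−0.0556) = 9.0604

9.06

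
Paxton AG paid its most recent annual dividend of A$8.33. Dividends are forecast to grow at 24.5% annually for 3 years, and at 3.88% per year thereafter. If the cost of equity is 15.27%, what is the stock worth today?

A$124.93

Two-stage DDM. Project D₁…D_3 at 0.245, terminal growth 0.0388, discount at r = 0.1527.
D_1 = 10.3709
D_2 = 12.9117
D_3 = 16.0751
Terminal value at t=3: TV = D_4/(r−g) = 16.6988/(0.1527−0.0388) = 146.6092
P₀ = 10.3709/(1+0.1527)^1 + 12.9117/(1+0.1527)^2 + 16.0751/(1+0.1527)^3 + 146.6092/(1+0.1527)^3 = 124.9321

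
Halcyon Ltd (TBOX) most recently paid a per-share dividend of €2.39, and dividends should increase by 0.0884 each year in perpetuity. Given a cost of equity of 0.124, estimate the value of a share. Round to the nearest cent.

€73.07

Gordon growth model: P₀ = D₁/(r − g). D₁ = 2.39 × (1 + 0.0884) = 2.6013.
P₀ = 2.6013 / (0.124 − 0.0884) = 2.6013 / 0.0356 = 73.0696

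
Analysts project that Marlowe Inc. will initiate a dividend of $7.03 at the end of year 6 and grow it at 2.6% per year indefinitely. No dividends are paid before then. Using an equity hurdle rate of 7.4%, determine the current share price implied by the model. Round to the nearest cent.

Deferred-dividend DDM. At t=5 the remaining stream is a growing perpetuity with first payment D_6 = 7.03.
V_5 = D_6/(r−g) = 7.03/(0.074−0.026) = 146.4583
P₀ = V_5/(1+r)^5 = 146.4583/(1+0.074)^5 = 102.4926

$102.49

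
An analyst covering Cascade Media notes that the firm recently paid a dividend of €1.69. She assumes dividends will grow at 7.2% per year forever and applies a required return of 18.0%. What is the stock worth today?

Gordon growth model: P₀ = D₁/(r − g). D₁ = 1.69 × (1 + 0.072) = 1.8117.
P₀ = 1.8117 / (0.18 − 0.072) = 1.8117 / 0.108 = 16.7748

€16.77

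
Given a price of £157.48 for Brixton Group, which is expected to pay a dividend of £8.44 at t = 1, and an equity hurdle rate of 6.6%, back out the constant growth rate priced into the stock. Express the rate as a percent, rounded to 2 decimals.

From P₀ = D₁/(r − g), the implied growth is g = r − D₁/P₀.
g = 0.066 − 8.44/157.48 = 0.066 − 0.05359 = 0.01241

1.24%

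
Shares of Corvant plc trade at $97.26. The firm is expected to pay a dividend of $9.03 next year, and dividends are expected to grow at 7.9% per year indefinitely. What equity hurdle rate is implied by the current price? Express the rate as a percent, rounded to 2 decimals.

Rearranging the constant-growth DDM: r = D₁/P₀ + g.
r = 9.0300 / 97.26 + 0.079 = 0.09284 + 0.079 = 0.17184

17.18%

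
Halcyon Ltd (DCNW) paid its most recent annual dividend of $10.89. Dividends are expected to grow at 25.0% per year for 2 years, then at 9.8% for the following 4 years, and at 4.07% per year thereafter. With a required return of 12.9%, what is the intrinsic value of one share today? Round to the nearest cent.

$215.99

Three-stage DDM. Project D₁…D_6; terminal Gordon value at t=6 with g = 0.0407; discount at r = 0.129.
D_1 = 13.6125
D_2 = 17.0156
D_3 = 18.6832
D_4 = 20.5141
D_5 = 22.5245
D_6 = 24.7319
TV_6 = 25.7385/(0.129−0.0407) = 291.4890
P₀ = Σ Dₜ/(1+r)ᵗ + TV_6/(1+r)^6 = 215.9909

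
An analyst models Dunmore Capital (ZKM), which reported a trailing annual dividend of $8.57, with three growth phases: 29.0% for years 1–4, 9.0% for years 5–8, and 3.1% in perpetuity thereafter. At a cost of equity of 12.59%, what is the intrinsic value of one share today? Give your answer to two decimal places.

$244.18

Three-stage DDM. Project D₁…D_8; terminal Gordon value at t=8 with g = 0.031; discount at r = 0.1259.
D_1 = 11.0553
D_2 = 14.2613
D_3 = 18.3971
D_4 = 23.7323
D_5 = 25.8682
D_6 = 28.1963
D_7 = 30.7340
D_8 = 33.5001
TV_8 = 34.5386/(0.1259−0.031) = 363.9470
P₀ = Σ Dₜ/(1+r)ᵗ + TV_8/(1+r)^8 = 244.1828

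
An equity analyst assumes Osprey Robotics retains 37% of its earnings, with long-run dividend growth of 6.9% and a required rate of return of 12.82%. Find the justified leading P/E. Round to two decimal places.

10.64

Payout ratio b = 1 − 0.37 = 0.63.
Justified leading P/E = b/(r−g) = 0.63/(0.1282−0.069) = 10.6419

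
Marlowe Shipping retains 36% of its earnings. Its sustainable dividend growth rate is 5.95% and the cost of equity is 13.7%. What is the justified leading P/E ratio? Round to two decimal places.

Payout ratio b = 1 − 0.36 = 0.64.
Justified leading P/E = b/(r−g) = 0.64/(0.137−0.0595) = 8.2581

8.26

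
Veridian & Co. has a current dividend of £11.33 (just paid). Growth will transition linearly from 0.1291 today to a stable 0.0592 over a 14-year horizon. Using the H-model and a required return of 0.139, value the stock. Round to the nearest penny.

H-model: P₀ = D₀[(1+g_L) + H(g_S−g_L)]/(r−g_L), with H = 14/2 = 7.
P₀ = 11.33 × [(1+0.0592) + 7×(0.1291−0.0592)] / (0.139−0.0592)
   = 11.33 × 1.5485 / 0.0798 = 219.8560

£219.86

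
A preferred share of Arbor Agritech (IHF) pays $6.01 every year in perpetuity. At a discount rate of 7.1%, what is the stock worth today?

$84.65

Zero-growth DDM (perpetuity): P₀ = D/r = 6.01 / 0.071 = 84.6479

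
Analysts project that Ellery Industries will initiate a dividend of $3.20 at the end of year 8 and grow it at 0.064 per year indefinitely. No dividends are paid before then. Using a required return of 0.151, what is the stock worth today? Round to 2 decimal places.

$13.74

Deferred-dividend DDM. At t=7 the remaining stream is a growing perpetuity with first payment D_8 = 3.20.
V_7 = D_8/(r−g) = 3.20/(0.151−0.064) = 36.7816
P₀ = V_7/(1+r)^7 = 36.7816/(1+0.151)^7 = 13.7437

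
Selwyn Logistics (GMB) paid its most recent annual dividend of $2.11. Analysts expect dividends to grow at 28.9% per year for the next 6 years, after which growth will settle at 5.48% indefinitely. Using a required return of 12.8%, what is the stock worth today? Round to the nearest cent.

Two-stage DDM. Project D₁…D_6 at 0.289, terminal growth 0.0548, discount at r = 0.128.
D_1 = 2.7198
D_2 = 3.5058
D_3 = 4.5190
D_4 = 5.8250
D_5 = 7.5084
D_6 = 9.6783
Terminal value at t=6: TV = D_7/(r−g) = 10.2087/(0.128−0.0548) = 139.4630
P₀ = 2.7198/(1+0.128)^1 + 3.5058/(1+0.128)^2 + 4.5190/(1+0.128)^3 + 5.8250/(1+0.128)^4 + 7.5084/(1+0.128)^5 + 9.6783/(1+0.128)^6 + 139.4630/(1+0.128)^6 = 88.4253

$88.43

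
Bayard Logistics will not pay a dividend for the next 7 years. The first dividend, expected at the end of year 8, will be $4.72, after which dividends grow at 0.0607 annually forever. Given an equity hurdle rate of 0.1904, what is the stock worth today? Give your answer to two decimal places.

Deferred-dividend DDM. At t=7 the remaining stream is a growing perpetuity with first payment D_8 = 4.72.
V_7 = D_8/(r−g) = 4.72/(0.1904−0.0607) = 36.3917
P₀ = V_7/(1+r)^7 = 36.3917/(1+0.1904)^7 = 10.7436

$10.74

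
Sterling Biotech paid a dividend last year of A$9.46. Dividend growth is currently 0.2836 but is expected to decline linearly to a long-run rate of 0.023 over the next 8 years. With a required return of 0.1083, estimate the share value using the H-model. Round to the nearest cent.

A$229.06

H-model: P₀ = D₀[(1+g_L) + H(g_S−g_L)]/(r−g_L), with H = 8/2 = 4.
P₀ = 9.46 × [(1+0.023) + 4×(0.2836−0.023)] / (0.1083−0.023)
   = 9.46 × 2.0654 / 0.0853 = 229.0584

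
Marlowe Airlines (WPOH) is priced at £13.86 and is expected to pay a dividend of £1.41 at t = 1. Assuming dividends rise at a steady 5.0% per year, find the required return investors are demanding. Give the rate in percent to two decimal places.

Rearranging the constant-growth DDM: r = D₁/P₀ + g.
r = 1.4100 / 13.86 + 0.05 = 0.10173 + 0.05 = 0.15173

15.17%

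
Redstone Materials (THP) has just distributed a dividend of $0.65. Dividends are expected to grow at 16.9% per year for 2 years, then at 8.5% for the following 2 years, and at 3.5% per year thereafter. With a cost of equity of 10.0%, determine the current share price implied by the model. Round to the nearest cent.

Three-stage DDM. Project D₁…D_4; terminal Gordon value at t=4 with g = 0.035; discount at r = 0.1.
D_1 = 0.7599
D_2 = 0.8883
D_3 = 0.9638
D_4 = 1.0457
TV_4 = 1.0823/(0.1−0.035) = 16.6506
P₀ = Σ Dₜ/(1+r)ᵗ + TV_4/(1+r)^4 = 14.2357

$14.24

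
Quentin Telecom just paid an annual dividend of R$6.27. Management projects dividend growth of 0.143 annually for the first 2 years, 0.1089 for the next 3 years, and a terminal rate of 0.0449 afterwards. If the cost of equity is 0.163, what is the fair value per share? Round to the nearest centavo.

R$75.20

Three-stage DDM. Project D₁…D_5; terminal Gordon value at t=5 with g = 0.0449; discount at r = 0.163.
D_1 = 7.1666
D_2 = 8.1914
D_3 = 9.0835
D_4 = 10.0727
D_5 = 11.1696
TV_5 = 11.6711/(0.163−0.0449) = 98.8239
P₀ = Σ Dₜ/(1+r)ᵗ + TV_5/(1+r)^5 = 75.1961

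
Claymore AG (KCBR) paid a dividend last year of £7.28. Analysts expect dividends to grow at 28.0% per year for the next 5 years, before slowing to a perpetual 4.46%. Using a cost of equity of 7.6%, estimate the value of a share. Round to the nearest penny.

£640.09

Two-stage DDM. Project D₁…D_5 at 0.28, terminal growth 0.0446, discount at r = 0.076.
D_1 = 9.3184
D_2 = 11.9276
D_3 = 15.2673
D_4 = 19.5421
D_5 = 25.0139
Terminal value at t=5: TV = D_6/(r−g) = 26.1295/(0.076−0.0446) = 832.1500
P₀ = 9.3184/(1+0.076)^1 + 11.9276/(1+0.076)^2 + 15.2673/(1+0.076)^3 + 19.5421/(1+0.076)^4 + 25.0139/(1+0.076)^5 + 832.1500/(1+0.076)^5 = 640.0920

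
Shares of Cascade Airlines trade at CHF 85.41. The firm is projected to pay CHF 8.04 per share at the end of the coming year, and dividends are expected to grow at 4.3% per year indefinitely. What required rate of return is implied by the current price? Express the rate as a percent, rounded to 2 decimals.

Rearranging the constant-growth DDM: r = D₁/P₀ + g.
r = 8.0400 / 85.41 + 0.043 = 0.09413 + 0.043 = 0.13713

13.71%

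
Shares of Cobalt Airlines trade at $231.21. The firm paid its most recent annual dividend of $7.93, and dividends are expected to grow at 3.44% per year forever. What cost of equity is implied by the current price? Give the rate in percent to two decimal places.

6.99%

Rearranging the constant-growth DDM: r = D₁/P₀ + g.
D₁ = 7.93 × (1 + 0.0344) = 8.2028.
r = 8.2028 / 231.21 + 0.0344 = 0.03548 + 0.0344 = 0.06988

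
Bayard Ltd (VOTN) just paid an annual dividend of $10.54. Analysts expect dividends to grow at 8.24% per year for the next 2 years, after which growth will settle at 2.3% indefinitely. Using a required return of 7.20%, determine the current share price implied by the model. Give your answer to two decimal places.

$245.73

Two-stage DDM. Project D₁…D_2 at 0.0824, terminal growth 0.023, discount at r = 0.072.
D_1 = 11.4085
D_2 = 12.3486
Terminal value at t=2: TV = D_3/(r−g) = 12.6326/(0.072−0.023) = 257.8076
P₀ = 11.4085/(1+0.072)^1 + 12.3486/(1+0.072)^2 + 257.8076/(1+0.072)^2 = 245.7275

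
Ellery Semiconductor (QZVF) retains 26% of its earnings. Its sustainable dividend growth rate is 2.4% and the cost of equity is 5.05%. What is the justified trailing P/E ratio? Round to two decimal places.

Payout ratio b = 1 − 0.26 = 0.74.
Justified trailing P/E = b(1+g)/(r−g) = 0.74×(1+0.024)/(0.0505−0.024) = 28.5947

28.59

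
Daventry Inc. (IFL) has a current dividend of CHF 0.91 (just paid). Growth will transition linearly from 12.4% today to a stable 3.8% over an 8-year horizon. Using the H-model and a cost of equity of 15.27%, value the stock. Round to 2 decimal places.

H-model: P₀ = D₀[(1+g_L) + H(g_S−g_L)]/(r−g_L), with H = 8/2 = 4.
P₀ = 0.91 × [(1+0.038) + 4×(0.124−0.038)] / (0.1527−0.038)
   = 0.91 × 1.3820 / 0.1147 = 10.9644

CHF 10.96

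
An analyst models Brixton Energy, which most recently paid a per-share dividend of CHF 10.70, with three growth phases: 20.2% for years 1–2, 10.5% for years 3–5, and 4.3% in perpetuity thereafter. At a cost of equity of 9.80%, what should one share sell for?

Three-stage DDM. Project D₁…D_5; terminal Gordon value at t=5 with g = 0.043; discount at r = 0.098.
D_1 = 12.8614
D_2 = 15.4594
D_3 = 17.0826
D_4 = 18.8763
D_5 = 20.8583
TV_5 = 21.7552/(0.098−0.043) = 395.5498
P₀ = Σ Dₜ/(1+r)ᵗ + TV_5/(1+r)^5 = 311.3482

CHF 311.35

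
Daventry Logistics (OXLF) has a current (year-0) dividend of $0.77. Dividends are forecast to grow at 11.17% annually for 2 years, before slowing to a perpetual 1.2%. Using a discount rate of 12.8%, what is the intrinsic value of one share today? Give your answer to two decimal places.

$8.03

Two-stage DDM. Project D₁…D_2 at 0.1117, terminal growth 0.012, discount at r = 0.128.
D_1 = 0.8560
D_2 = 0.9516
Terminal value at t=2: TV = D_3/(r−g) = 0.9630/(0.128−0.012) = 8.3021
P₀ = 0.8560/(1+0.128)^1 + 0.9516/(1+0.128)^2 + 8.3021/(1+0.128)^2 = 8.0316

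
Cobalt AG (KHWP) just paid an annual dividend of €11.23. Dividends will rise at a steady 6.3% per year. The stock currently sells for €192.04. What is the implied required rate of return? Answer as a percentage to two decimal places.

Rearranging the constant-growth DDM: r = D₁/P₀ + g.
D₁ = 11.23 × (1 + 0.063) = 11.9375.
r = 11.9375 / 192.04 + 0.063 = 0.06216 + 0.063 = 0.12516

12.52%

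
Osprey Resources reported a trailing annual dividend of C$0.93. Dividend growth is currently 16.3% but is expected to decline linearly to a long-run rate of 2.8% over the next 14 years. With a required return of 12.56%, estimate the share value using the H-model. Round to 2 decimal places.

C$18.80

H-model: P₀ = D₀[(1+g_L) + H(g_S−g_L)]/(r−g_L), with H = 14/2 = 7.
P₀ = 0.93 × [(1+0.028) + 7×(0.163−0.028)] / (0.1256−0.028)
   = 0.93 × 1.9730 / 0.0976 = 18.8001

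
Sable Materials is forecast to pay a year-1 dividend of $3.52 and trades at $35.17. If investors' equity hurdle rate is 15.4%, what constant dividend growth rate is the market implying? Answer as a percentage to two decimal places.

5.39%

From P₀ = D₁/(r − g), the implied growth is g = r − D₁/P₀.
g = 0.154 − 3.52/35.17 = 0.154 − 0.10009 = 0.05391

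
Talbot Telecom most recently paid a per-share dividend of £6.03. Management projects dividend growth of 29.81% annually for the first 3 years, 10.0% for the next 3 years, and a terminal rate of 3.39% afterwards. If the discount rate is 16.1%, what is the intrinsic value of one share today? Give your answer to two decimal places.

£103.74

Three-stage DDM. Project D₁…D_6; terminal Gordon value at t=6 with g = 0.0339; discount at r = 0.161.
D_1 = 7.8275
D_2 = 10.1609
D_3 = 13.1899
D_4 = 14.5089
D_5 = 15.9598
D_6 = 17.5558
TV_6 = 18.1509/(0.161−0.0339) = 142.8081
P₀ = Σ Dₜ/(1+r)ᵗ + TV_6/(1+r)^6 = 103.7409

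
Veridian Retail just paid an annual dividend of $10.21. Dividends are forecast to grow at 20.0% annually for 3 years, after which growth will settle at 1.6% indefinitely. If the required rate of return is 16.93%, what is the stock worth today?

$105.40

Two-stage DDM. Project D₁…D_3 at 0.2, terminal growth 0.016, discount at r = 0.1693.
D_1 = 12.2520
D_2 = 14.7024
D_3 = 17.6429
Terminal value at t=3: TV = D_4/(r−g) = 17.9252/(0.1693−0.016) = 116.9287
P₀ = 12.2520/(1+0.1693)^1 + 14.7024/(1+0.1693)^2 + 17.6429/(1+0.1693)^3 + 116.9287/(1+0.1693)^3 = 105.4047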